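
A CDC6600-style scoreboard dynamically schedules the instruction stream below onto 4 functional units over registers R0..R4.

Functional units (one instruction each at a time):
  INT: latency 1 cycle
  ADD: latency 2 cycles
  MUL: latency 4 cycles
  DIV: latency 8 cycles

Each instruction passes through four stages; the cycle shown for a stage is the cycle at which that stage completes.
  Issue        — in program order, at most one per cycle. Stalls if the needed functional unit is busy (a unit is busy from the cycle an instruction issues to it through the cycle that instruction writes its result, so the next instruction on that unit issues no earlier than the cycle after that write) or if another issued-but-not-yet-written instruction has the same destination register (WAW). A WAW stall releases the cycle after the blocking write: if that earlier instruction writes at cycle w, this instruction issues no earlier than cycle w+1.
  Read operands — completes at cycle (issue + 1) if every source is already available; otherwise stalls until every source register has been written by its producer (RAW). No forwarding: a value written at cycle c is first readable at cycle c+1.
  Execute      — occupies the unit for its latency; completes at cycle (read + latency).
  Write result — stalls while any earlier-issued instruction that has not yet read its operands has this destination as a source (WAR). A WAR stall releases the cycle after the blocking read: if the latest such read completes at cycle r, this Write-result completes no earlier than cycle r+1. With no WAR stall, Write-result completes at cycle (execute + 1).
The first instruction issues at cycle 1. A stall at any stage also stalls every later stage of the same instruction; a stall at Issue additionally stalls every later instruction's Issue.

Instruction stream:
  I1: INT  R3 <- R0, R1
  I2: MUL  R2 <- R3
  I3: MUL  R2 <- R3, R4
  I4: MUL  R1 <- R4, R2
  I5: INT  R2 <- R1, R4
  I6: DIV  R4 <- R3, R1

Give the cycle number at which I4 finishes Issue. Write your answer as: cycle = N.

cycle 1: I1 issues→INT
cycle 2: I1 reads · I2 issues→MUL
cycle 3: I1 exec-done
cycle 4: I1 writes R3
cycle 5: I2 reads
cycle 9: I2 exec-done
cycle 10: I2 writes R2
cycle 11: I3 issues→MUL
cycle 12: I3 reads
cycle 16: I3 exec-done
cycle 17: I3 writes R2
cycle 18: I4 issues→MUL
cycle 19: I4 reads · I5 issues→INT
cycle 20: I6 issues→DIV
cycle 23: I4 exec-done
cycle 24: I4 writes R1
cycle 25: I5 reads · I6 reads
cycle 26: I5 exec-done
cycle 27: I5 writes R2
cycle 33: I6 exec-done
cycle 34: I6 writes R4

cycle = 18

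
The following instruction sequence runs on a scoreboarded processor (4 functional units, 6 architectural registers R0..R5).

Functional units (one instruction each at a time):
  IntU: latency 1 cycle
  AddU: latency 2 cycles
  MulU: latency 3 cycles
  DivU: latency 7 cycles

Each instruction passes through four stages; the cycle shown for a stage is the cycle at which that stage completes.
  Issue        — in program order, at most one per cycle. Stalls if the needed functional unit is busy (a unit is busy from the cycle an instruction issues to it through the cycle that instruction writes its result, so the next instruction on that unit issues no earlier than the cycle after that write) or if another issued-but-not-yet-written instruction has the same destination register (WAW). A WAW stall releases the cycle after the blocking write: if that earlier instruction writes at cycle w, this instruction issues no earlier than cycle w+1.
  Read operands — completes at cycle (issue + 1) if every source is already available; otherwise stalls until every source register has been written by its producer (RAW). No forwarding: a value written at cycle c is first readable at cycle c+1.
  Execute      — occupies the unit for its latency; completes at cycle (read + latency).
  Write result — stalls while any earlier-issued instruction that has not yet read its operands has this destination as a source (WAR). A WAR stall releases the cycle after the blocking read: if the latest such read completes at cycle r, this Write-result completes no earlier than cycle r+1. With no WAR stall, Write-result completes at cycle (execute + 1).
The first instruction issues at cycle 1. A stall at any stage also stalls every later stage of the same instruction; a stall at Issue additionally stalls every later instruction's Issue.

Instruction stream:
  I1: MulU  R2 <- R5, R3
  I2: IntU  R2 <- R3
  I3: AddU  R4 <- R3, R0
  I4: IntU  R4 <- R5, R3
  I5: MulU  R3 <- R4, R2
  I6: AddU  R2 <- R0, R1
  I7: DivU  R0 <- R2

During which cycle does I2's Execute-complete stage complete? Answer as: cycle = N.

cycle = 9

c1: I1→MulU
c2: I1 RO
c5: I1 EX
c6: I1 WR R2
c7: I2→IntU
c8: I2 RO · I3→AddU
c9: I2 EX · I3 RO
c10: I2 WR R2
c11: I3 EX
c12: I3 WR R4
c13: I4→IntU
c14: I4 RO · I5→MulU
c15: I4 EX · I6→AddU
c16: I4 WR R4 · I6 RO · I7→DivU
c17: I5 RO
c18: I6 EX
c19: I6 WR R2
c20: I5 EX · I7 RO
c21: I5 WR R3
c27: I7 EX
c28: I7 WR R0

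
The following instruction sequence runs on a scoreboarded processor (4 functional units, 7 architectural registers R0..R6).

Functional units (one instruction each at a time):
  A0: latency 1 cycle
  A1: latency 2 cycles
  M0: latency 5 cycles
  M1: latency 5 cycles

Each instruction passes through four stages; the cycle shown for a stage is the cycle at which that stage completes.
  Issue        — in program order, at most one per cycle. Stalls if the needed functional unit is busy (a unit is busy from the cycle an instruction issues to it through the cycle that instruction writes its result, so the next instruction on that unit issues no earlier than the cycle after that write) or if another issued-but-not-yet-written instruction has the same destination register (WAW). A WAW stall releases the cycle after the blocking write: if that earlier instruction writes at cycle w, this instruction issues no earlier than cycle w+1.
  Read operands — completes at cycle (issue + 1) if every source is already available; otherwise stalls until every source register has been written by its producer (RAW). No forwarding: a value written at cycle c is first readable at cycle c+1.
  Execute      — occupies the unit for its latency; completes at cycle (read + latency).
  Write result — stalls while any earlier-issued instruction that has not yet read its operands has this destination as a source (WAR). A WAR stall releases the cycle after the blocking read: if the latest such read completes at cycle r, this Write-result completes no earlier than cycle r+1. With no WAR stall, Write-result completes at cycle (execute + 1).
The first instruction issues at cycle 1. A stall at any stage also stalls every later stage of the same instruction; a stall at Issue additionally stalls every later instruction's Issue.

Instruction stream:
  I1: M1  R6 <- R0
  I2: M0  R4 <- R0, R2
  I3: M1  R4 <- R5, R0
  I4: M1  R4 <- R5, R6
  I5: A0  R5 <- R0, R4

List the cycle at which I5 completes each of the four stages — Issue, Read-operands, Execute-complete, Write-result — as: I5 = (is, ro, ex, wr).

c1: I1 dispatched to M1
c2: I1 operands ready; I2 dispatched to M0
c3: I2 operands ready
c7: I1 complete
c8: R6←I1; I2 complete
c9: R4←I2
c10: I3 dispatched to M1
c11: I3 operands ready
c16: I3 complete
c17: R4←I3
c18: I4 dispatched to M1
c19: I4 operands ready; I5 dispatched to A0
c24: I4 complete
c25: R4←I4
c26: I5 operands ready
c27: I5 complete
c28: R5←I5

I5 = (19, 26, 27, 28)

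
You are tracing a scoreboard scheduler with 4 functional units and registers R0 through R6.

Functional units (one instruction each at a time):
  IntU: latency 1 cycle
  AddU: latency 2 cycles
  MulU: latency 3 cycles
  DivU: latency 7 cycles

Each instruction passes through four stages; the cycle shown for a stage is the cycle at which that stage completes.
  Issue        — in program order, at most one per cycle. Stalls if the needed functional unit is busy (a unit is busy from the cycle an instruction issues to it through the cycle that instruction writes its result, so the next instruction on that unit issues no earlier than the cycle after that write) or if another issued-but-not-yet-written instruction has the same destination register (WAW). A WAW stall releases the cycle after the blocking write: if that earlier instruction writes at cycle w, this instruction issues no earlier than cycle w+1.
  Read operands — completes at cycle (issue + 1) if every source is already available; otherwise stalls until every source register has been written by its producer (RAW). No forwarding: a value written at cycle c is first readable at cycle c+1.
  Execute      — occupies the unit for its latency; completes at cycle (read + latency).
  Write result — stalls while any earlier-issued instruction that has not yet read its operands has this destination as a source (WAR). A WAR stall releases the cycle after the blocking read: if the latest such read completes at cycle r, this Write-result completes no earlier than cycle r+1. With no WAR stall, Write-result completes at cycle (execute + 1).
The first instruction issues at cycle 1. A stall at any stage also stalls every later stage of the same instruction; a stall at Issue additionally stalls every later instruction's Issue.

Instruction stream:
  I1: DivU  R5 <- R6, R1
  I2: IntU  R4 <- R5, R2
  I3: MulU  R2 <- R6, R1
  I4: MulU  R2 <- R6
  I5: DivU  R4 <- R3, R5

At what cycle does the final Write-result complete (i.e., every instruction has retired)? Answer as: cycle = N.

cycle = 23

I1 -> (1, 2, 9, 10)
I2 -> (2, 11, 12, 13)  // RAW R5: wait I1 write@10
I3 -> (3, 4, 7, 12)  // WAR R2: wait I2 read@11
I4 -> (13, 14, 17, 18)  // struct: MulU busy until I3 writes@12
I5 -> (14, 15, 22, 23)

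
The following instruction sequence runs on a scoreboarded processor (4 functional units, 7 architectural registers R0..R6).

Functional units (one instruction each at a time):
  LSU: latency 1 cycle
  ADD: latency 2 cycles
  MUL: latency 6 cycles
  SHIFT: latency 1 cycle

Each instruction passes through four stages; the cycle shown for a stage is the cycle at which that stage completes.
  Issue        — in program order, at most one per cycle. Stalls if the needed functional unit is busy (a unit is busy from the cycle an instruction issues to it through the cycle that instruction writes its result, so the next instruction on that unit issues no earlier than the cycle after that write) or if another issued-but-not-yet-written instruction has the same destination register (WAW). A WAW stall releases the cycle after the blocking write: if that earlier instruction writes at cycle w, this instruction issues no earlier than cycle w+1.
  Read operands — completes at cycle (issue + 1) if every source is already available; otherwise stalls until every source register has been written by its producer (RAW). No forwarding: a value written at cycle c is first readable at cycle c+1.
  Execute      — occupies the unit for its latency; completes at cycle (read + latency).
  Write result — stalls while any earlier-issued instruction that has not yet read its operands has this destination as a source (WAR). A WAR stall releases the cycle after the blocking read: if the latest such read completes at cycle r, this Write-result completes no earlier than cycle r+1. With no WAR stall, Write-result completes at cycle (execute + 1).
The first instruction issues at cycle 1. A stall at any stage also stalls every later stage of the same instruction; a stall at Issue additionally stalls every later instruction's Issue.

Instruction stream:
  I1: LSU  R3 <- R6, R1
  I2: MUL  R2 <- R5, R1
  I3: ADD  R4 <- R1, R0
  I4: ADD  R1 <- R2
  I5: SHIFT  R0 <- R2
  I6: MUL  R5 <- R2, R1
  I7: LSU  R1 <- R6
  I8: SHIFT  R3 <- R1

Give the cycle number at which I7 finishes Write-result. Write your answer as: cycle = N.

I1 -> (1, 2, 3, 4)
I2 -> (2, 3, 9, 10)
I3 -> (3, 4, 6, 7)
I4 -> (8, 11, 13, 14)  // struct: ADD busy until I3 writes@7, RAW R2: wait I2 write@10
I5 -> (9, 11, 12, 13)  // RAW R2: wait I2 write@10
I6 -> (11, 15, 21, 22)  // struct: MUL busy until I2 writes@10, RAW R1: wait I4 write@14
I7 -> (15, 16, 17, 18)  // WAW R1: wait I4 write@14
I8 -> (16, 19, 20, 21)  // RAW R1: wait I7 write@18

cycle = 18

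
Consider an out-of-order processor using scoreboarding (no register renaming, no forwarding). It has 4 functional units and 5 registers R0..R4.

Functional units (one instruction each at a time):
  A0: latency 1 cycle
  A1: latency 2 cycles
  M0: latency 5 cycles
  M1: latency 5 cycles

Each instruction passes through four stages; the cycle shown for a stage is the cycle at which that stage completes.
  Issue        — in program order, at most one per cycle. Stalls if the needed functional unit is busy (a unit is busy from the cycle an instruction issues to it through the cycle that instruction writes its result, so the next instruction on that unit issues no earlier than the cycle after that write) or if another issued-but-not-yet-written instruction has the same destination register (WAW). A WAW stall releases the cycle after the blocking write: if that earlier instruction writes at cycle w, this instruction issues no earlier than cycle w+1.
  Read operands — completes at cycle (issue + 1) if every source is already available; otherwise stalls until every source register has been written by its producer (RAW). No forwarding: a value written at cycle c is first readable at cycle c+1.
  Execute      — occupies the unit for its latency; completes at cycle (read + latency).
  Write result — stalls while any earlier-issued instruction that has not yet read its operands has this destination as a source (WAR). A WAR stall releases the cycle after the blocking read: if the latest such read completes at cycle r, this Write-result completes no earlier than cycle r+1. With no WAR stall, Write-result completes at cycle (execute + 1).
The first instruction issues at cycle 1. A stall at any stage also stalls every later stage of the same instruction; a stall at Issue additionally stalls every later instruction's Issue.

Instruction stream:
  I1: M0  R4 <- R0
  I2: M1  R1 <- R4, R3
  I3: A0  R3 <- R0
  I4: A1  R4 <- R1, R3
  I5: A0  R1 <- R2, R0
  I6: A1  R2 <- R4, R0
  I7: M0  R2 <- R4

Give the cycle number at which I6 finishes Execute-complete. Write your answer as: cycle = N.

[1] issue I1 (M0)
[2] I1 read-ops; issue I2 (M1)
[3] issue I3 (A0)
[4] I3 read-ops
[5] I3 finished on A0
[7] I1 finished on M0
[8] I1→R4
[9] I2 read-ops; issue I4 (A1)
[10] I3→R3
[14] I2 finished on M1
[15] I2→R1
[16] I4 read-ops; issue I5 (A0)
[17] I5 read-ops
[18] I4 finished on A1; I5 finished on A0
[19] I4→R4; I5→R1
[20] issue I6 (A1)
[21] I6 read-ops
[23] I6 finished on A1
[24] I6→R2
[25] issue I7 (M0)
[26] I7 read-ops
[31] I7 finished on M0
[32] I7→R2

cycle = 23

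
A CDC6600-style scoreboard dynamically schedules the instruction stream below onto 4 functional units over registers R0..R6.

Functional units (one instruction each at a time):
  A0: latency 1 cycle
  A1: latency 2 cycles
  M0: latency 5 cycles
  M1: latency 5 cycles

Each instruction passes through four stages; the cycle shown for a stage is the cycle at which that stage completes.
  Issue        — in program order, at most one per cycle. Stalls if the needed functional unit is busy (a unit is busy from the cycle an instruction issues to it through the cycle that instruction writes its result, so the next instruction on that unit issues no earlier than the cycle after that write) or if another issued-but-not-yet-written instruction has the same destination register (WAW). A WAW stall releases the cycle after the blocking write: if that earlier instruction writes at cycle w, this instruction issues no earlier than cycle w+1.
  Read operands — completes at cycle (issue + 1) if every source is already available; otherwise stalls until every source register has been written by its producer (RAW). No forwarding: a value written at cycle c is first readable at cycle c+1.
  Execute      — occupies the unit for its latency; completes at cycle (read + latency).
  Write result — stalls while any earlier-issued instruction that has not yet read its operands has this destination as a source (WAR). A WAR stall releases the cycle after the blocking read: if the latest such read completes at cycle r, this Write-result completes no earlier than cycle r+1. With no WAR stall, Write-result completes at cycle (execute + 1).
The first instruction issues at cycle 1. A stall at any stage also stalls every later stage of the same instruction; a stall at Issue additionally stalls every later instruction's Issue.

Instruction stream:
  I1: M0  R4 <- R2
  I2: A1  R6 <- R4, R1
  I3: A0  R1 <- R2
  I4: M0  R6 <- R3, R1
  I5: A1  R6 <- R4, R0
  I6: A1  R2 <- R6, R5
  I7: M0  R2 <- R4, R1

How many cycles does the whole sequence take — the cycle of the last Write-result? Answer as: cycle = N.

cycle = 38

I1  is:1  ro:2  ex:7  wr:8
I2  is:2  ro:9  ex:11  wr:12  — RAW R4: wait I1 write@8
I3  is:3  ro:4  ex:5  wr:10  — WAR R1: wait I2 read@9
I4  is:13  ro:14  ex:19  wr:20  — WAW R6: wait I2 write@12
I5  is:21  ro:22  ex:24  wr:25  — WAW R6: wait I4 write@20
I6  is:26  ro:27  ex:29  wr:30  — struct: A1 busy until I5 writes@25
I7  is:31  ro:32  ex:37  wr:38  — WAW R2: wait I6 write@30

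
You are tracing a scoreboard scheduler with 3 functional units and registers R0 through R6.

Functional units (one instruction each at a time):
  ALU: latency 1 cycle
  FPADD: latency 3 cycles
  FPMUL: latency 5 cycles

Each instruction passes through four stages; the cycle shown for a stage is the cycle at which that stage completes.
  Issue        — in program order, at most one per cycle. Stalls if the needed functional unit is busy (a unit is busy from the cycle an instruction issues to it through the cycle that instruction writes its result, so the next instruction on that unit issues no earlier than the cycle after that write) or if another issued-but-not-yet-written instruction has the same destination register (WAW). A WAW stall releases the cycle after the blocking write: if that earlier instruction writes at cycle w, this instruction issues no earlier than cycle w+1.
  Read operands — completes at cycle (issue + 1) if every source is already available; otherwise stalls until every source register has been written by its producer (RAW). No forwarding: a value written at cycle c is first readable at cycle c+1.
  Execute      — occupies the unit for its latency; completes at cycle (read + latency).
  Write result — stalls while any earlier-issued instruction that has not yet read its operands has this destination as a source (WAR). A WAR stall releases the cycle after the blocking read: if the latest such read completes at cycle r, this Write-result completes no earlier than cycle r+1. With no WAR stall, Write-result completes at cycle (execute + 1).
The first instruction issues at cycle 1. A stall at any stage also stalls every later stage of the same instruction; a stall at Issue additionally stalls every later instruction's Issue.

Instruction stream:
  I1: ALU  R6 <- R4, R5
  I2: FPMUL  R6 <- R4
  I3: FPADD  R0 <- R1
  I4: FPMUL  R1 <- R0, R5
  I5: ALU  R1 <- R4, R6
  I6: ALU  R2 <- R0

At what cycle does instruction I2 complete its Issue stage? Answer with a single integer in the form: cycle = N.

[1] I1 dispatched to ALU
[2] I1 operands ready
[3] I1 complete
[4] R6←I1
[5] I2 dispatched to FPMUL
[6] I2 operands ready, I3 dispatched to FPADD
[7] I3 operands ready
[10] I3 complete
[11] I2 complete, R0←I3
[12] R6←I2
[13] I4 dispatched to FPMUL
[14] I4 operands ready
[19] I4 complete
[20] R1←I4
[21] I5 dispatched to ALU
[22] I5 operands ready
[23] I5 complete
[24] R1←I5
[25] I6 dispatched to ALU
[26] I6 operands ready
[27] I6 complete
[28] R2←I6

cycle = 5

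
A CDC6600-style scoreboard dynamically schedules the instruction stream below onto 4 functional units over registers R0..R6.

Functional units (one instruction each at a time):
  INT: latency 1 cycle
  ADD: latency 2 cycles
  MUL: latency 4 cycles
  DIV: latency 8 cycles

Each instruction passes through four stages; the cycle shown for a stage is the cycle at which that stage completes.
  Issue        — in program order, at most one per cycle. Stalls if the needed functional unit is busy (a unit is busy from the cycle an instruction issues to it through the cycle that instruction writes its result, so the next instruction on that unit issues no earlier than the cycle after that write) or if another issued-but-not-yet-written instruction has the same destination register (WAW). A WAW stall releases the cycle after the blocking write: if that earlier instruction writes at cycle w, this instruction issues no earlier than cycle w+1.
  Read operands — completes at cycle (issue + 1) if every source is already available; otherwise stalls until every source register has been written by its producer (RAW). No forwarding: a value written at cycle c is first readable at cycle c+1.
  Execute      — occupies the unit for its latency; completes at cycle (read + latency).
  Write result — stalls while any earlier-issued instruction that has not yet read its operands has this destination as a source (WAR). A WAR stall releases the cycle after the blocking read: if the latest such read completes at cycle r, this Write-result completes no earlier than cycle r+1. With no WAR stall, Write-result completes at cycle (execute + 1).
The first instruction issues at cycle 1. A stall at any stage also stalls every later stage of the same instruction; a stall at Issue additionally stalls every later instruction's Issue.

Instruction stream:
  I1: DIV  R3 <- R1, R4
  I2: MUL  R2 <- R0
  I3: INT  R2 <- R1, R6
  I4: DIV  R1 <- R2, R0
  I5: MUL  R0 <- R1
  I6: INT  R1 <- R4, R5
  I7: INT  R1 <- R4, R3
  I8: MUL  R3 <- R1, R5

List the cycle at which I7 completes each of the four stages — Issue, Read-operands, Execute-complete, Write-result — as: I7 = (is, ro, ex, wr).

I7 = (27, 28, 29, 30)

  I1 | 1 | 2 | 10 | 11
  I2 | 2 | 3 | 7 | 8
  I3 | 9 | 10 | 11 | 12   WAW R2: wait I2 write@8
  I4 | 12 | 13 | 21 | 22   struct: DIV busy until I1 writes@11
  I5 | 13 | 23 | 27 | 28   RAW R1: wait I4 write@22
  I6 | 23 | 24 | 25 | 26   WAW R1: wait I4 write@22
  I7 | 27 | 28 | 29 | 30   struct: INT busy until I6 writes@26
  I8 | 29 | 31 | 35 | 36   struct: MUL busy until I5 writes@28 · RAW R1: wait I7 write@30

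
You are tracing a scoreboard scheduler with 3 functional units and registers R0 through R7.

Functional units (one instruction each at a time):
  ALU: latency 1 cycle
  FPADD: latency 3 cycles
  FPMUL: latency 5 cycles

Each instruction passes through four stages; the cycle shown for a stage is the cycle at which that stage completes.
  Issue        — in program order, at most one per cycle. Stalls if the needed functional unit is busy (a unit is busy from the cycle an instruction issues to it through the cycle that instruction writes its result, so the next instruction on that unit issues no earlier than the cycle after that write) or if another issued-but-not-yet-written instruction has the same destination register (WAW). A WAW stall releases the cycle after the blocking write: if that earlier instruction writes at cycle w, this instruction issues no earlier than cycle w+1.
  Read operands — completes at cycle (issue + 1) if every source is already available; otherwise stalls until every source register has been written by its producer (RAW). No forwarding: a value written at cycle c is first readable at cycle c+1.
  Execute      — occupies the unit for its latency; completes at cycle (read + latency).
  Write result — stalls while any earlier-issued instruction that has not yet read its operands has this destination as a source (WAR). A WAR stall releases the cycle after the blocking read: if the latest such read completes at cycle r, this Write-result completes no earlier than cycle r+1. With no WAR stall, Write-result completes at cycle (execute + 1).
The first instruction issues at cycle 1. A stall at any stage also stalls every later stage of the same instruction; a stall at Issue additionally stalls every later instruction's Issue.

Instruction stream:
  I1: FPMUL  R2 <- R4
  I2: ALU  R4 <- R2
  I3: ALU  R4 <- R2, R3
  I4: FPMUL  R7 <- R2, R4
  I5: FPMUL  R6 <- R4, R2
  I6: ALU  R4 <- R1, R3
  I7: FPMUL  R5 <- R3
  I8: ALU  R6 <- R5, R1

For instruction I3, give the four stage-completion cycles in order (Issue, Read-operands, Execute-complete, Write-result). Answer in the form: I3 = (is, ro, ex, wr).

I3 = (12, 13, 14, 15)

cycle 1: I1→FPMUL
cycle 2: I1 RO, I2→ALU
cycle 7: I1 EX
cycle 8: I1 WR R2
cycle 9: I2 RO
cycle 10: I2 EX
cycle 11: I2 WR R4
cycle 12: I3→ALU
cycle 13: I3 RO, I4→FPMUL
cycle 14: I3 EX
cycle 15: I3 WR R4
cycle 16: I4 RO
cycle 21: I4 EX
cycle 22: I4 WR R7
cycle 23: I5→FPMUL
cycle 24: I5 RO, I6→ALU
cycle 25: I6 RO
cycle 26: I6 EX
cycle 27: I6 WR R4
cycle 29: I5 EX
cycle 30: I5 WR R6
cycle 31: I7→FPMUL
cycle 32: I7 RO, I8→ALU
cycle 37: I7 EX
cycle 38: I7 WR R5
cycle 39: I8 RO
cycle 40: I8 EX
cycle 41: I8 WR R6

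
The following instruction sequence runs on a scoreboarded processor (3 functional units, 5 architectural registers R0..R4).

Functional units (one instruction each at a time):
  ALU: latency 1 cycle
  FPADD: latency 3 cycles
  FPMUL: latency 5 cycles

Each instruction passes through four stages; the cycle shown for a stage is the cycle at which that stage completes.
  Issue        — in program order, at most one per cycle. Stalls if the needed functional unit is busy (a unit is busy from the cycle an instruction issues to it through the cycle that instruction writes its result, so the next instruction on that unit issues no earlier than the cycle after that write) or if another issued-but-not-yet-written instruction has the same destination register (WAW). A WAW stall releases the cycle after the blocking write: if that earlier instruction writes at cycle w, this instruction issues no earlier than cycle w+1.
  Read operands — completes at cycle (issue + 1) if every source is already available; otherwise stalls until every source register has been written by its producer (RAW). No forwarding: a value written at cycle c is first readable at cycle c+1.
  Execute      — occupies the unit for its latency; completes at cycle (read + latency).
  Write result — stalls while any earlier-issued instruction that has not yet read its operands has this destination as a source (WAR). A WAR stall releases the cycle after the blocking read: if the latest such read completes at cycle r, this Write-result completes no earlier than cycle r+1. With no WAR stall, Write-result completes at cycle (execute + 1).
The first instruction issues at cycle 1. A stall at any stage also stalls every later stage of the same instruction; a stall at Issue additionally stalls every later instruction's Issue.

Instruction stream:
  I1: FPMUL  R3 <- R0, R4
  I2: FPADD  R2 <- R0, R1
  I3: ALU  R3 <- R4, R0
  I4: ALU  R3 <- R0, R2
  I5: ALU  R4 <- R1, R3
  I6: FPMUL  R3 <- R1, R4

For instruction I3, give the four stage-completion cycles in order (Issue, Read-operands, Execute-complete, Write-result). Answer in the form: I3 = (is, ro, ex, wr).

  I1 | 1 | 2 | 7 | 8
  I2 | 2 | 3 | 6 | 7
  I3 | 9 | 10 | 11 | 12   WAW R3: wait I1 write@8
  I4 | 13 | 14 | 15 | 16   struct: ALU busy until I3 writes@12
  I5 | 17 | 18 | 19 | 20   struct: ALU busy until I4 writes@16
  I6 | 18 | 21 | 26 | 27   RAW R4: wait I5 write@20

I3 = (9, 10, 11, 12)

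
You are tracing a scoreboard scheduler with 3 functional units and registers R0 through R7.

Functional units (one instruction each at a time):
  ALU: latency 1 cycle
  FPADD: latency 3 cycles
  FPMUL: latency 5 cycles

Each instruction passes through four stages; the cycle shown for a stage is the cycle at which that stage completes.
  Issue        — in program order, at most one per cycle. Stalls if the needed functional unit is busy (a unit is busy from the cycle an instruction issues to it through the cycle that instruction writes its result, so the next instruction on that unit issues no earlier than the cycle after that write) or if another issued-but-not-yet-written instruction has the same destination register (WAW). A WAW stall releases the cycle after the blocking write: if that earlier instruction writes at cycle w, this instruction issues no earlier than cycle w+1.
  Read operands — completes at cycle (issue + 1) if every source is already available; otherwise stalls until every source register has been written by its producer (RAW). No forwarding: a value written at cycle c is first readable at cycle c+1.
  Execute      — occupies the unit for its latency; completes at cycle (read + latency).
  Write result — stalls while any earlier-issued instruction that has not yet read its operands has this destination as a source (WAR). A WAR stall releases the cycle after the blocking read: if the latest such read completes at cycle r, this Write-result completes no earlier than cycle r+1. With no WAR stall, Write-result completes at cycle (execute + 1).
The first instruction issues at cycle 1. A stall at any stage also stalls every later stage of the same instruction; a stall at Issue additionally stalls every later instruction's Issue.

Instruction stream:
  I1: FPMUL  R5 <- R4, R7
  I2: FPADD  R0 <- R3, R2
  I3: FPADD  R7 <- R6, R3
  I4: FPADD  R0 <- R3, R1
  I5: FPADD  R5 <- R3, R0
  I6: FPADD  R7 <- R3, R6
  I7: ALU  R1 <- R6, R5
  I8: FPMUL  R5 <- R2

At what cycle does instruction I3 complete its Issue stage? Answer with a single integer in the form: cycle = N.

cycle = 8

I1  is:1  ro:2  ex:7  wr:8
I2  is:2  ro:3  ex:6  wr:7
I3  is:8  ro:9  ex:12  wr:13  — struct: FPADD busy until I2 writes@7
I4  is:14  ro:15  ex:18  wr:19  — struct: FPADD busy until I3 writes@13
I5  is:20  ro:21  ex:24  wr:25  — struct: FPADD busy until I4 writes@19
I6  is:26  ro:27  ex:30  wr:31  — struct: FPADD busy until I5 writes@25
I7  is:27  ro:28  ex:29  wr:30
I8  is:28  ro:29  ex:34  wr:35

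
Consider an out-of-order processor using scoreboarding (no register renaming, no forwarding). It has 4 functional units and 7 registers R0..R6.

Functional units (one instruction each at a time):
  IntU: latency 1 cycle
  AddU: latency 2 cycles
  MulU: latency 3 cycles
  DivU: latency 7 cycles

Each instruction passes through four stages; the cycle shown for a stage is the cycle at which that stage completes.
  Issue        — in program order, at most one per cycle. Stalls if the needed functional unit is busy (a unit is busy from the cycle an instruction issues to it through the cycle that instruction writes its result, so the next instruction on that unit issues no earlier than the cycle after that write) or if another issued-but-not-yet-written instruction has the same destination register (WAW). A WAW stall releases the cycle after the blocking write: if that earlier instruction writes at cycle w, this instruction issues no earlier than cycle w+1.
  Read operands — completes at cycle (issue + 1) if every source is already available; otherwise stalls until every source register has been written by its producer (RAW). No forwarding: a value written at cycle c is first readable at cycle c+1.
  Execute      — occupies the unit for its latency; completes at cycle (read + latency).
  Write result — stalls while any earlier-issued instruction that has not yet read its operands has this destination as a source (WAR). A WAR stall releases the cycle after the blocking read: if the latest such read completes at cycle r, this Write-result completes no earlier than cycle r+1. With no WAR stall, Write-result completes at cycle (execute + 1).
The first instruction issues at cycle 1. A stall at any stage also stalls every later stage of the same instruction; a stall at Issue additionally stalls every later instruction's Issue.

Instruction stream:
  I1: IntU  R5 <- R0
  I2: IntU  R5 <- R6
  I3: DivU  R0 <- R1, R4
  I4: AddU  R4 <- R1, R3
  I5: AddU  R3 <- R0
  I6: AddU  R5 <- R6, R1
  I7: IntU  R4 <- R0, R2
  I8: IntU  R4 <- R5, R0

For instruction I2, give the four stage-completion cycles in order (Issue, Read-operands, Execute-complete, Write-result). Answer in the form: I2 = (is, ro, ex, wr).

I1 -> (1, 2, 3, 4)
I2 -> (5, 6, 7, 8)  // struct: IntU busy until I1 writes@4
I3 -> (6, 7, 14, 15)
I4 -> (7, 8, 10, 11)
I5 -> (12, 16, 18, 19)  // struct: AddU busy until I4 writes@11, RAW R0: wait I3 write@15
I6 -> (20, 21, 23, 24)  // struct: AddU busy until I5 writes@19
I7 -> (21, 22, 23, 24)
I8 -> (25, 26, 27, 28)  // struct: IntU busy until I7 writes@24

I2 = (5, 6, 7, 8)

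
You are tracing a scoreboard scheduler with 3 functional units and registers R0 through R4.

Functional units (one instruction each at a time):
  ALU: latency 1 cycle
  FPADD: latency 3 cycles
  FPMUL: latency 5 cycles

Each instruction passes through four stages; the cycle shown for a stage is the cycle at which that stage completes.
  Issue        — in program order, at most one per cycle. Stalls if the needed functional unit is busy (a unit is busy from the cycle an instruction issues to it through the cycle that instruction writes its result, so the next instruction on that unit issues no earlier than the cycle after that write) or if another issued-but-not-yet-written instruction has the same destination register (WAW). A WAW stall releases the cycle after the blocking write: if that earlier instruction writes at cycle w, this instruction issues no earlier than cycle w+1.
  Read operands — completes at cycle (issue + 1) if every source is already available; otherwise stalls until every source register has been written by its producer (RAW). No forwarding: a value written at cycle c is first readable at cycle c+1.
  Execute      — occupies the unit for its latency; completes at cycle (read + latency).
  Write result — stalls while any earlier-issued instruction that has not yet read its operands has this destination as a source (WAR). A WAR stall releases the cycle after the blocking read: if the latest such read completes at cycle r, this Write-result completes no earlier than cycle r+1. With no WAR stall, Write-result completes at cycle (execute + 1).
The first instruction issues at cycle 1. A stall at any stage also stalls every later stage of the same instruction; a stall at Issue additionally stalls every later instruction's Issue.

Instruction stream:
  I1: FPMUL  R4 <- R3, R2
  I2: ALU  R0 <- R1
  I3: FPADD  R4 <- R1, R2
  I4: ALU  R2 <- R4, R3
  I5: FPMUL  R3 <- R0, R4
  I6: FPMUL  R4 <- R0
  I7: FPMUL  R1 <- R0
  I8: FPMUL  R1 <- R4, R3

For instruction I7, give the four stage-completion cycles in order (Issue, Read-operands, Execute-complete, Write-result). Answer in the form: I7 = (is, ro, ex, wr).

1) issue 1, read 2, done 7, write 8
2) issue 2, read 3, done 4, write 5
3) issue 9, read 10, done 13, write 14  <WAW R4: wait I1 write@8>
4) issue 10, read 15, done 16, write 17  <RAW R4: wait I3 write@14>
5) issue 11, read 15, done 20, write 21  <RAW R4: wait I3 write@14>
6) issue 22, read 23, done 28, write 29  <struct: FPMUL busy until I5 writes@21>
7) issue 30, read 31, done 36, write 37  <struct: FPMUL busy until I6 writes@29>
8) issue 38, read 39, done 44, write 45  <struct: FPMUL busy until I7 writes@37>

I7 = (30, 31, 36, 37)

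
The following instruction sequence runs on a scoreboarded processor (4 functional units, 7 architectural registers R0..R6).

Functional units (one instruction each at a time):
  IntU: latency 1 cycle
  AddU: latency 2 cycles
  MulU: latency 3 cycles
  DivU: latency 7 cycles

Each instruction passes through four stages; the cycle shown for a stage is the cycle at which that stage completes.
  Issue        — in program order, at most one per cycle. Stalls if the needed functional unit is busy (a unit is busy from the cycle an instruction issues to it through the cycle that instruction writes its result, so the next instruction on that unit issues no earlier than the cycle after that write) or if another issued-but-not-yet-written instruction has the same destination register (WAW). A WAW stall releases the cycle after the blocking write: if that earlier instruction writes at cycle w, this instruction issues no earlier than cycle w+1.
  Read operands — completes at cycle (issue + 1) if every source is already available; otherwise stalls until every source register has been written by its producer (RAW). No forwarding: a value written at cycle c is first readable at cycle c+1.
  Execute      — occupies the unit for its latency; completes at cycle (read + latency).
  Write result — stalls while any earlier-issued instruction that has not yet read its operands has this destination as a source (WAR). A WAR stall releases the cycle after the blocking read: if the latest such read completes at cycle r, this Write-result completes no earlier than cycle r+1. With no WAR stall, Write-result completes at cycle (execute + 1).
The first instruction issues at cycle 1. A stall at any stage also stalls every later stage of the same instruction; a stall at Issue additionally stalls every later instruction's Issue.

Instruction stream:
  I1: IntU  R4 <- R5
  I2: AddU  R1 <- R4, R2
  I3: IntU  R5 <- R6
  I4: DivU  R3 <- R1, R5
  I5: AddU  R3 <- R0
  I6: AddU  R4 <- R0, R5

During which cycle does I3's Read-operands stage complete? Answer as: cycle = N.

cycle = 6

  I1 | 1 | 2 | 3 | 4
  I2 | 2 | 5 | 7 | 8   RAW R4: wait I1 write@4
  I3 | 5 | 6 | 7 | 8   struct: IntU busy until I1 writes@4
  I4 | 6 | 9 | 16 | 17   RAW R1: wait I2 write@8 · RAW R5: wait I3 write@8
  I5 | 18 | 19 | 21 | 22   WAW R3: wait I4 write@17
  I6 | 23 | 24 | 26 | 27   struct: AddU busy until I5 writes@22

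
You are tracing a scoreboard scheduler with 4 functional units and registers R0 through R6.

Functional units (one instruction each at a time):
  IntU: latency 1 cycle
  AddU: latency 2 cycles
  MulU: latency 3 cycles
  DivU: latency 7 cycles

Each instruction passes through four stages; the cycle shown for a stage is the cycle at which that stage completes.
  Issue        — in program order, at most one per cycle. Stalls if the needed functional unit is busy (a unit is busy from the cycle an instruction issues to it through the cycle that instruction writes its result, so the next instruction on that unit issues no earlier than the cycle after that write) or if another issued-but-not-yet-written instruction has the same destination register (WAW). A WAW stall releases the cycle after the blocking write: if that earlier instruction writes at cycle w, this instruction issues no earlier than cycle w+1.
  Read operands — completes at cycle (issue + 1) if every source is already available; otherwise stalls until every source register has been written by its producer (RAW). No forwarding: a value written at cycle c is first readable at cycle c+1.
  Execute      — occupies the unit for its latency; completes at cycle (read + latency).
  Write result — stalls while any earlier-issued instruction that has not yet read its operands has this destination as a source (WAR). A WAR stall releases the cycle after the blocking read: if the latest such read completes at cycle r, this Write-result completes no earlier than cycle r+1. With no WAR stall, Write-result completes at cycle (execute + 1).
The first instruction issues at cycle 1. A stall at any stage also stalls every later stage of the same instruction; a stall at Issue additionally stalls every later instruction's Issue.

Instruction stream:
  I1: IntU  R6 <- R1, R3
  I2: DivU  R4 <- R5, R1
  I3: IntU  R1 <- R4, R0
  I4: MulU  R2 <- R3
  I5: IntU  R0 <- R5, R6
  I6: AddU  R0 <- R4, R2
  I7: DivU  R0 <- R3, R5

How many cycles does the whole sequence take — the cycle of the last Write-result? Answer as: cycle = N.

c1: I1 dispatched to IntU
c2: I1 operands ready · I2 dispatched to DivU
c3: I1 complete · I2 operands ready
c4: R6←I1
c5: I3 dispatched to IntU
c6: I4 dispatched to MulU
c7: I4 operands ready
c10: I2 complete · I4 complete
c11: R4←I2 · R2←I4
c12: I3 operands ready
c13: I3 complete
c14: R1←I3
c15: I5 dispatched to IntU
c16: I5 operands ready
c17: I5 complete
c18: R0←I5
c19: I6 dispatched to AddU
c20: I6 operands ready
c22: I6 complete
c23: R0←I6
c24: I7 dispatched to DivU
c25: I7 operands ready
c32: I7 complete
c33: R0←I7

cycle = 33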